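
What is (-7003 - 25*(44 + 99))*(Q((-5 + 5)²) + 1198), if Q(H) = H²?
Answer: -12672444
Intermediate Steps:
(-7003 - 25*(44 + 99))*(Q((-5 + 5)²) + 1198) = (-7003 - 25*(44 + 99))*(((-5 + 5)²)² + 1198) = (-7003 - 25*143)*((0²)² + 1198) = (-7003 - 3575)*(0² + 1198) = -10578*(0 + 1198) = -10578*1198 = -12672444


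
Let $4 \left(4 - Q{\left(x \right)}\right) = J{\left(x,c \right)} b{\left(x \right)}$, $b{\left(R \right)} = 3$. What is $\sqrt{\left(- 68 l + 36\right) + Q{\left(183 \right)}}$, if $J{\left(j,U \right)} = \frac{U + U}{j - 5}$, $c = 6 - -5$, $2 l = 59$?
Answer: $\frac{i \sqrt{62293681}}{178} \approx 44.341 i$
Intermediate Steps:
$l = \frac{59}{2}$ ($l = \frac{1}{2} \cdot 59 = \frac{59}{2} \approx 29.5$)
$c = 11$ ($c = 6 + 5 = 11$)
$J{\left(j,U \right)} = \frac{2 U}{-5 + j}$
$Q{\left(x \right)} = 4 - \frac{33}{2 \left(-5 + x\right)}$ ($Q{\left(x \right)} = 4 - \frac{2 \cdot 11 \frac{1}{-5 + x} 3}{4} = 4 - \frac{\frac{22}{-5 + x} 3}{4} = 4 - \frac{66 \frac{1}{-5 + x}}{4} = 4 - \frac{33}{2 \left(-5 + x\right)}$)
$\sqrt{\left(- 68 l + 36\right) + Q{\left(183 \right)}} = \sqrt{\left(\left(-68\right) \frac{59}{2} + 36\right) + \frac{-73 + 8 \cdot 183}{2 \left(-5 + 183\right)}} = \sqrt{\left(-2006 + 36\right) + \frac{-73 + 1464}{2 \cdot 178}} = \sqrt{-1970 + \frac{1}{2} \cdot \frac{1}{178} \cdot 1391} = \sqrt{-1970 + \frac{1391}{356}} = \sqrt{- \frac{699929}{356}} = \frac{i \sqrt{62293681}}{178}$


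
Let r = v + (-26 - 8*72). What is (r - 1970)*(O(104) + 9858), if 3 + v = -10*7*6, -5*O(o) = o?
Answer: -29462414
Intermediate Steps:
O(o) = -o/5
v = -423 (v = -3 - 10*7*6 = -3 - 70*6 = -3 - 420 = -423)
r = -1025 (r = -423 + (-26 - 8*72) = -423 + (-26 - 576) = -423 - 602 = -1025)
(r - 1970)*(O(104) + 9858) = (-1025 - 1970)*(-⅕*104 + 9858) = -2995*(-104/5 + 9858) = -2995*49186/5 = -29462414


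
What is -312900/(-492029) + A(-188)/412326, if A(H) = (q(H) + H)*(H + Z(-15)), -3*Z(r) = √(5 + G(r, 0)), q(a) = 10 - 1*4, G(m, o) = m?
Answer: 72926034832/101438174727 + 91*I*√10/618489 ≈ 0.71892 + 0.00046527*I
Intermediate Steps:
q(a) = 6 (q(a) = 10 - 4 = 6)
Z(r) = -√(5 + r)/3
A(H) = (6 + H)*(H - I*√10/3) (A(H) = (6 + H)*(H - √(5 - 15)/3) = (6 + H)*(H - I*√10/3))
-312900/(-492029) + A(-188)/412326 = -312900/(-492029) + ((-188)² + 6*(-188) - 2*I*√10 - ⅓*I*(-188)*√10)/412326 = -312900*(-1/492029) + (35344 - 1128 - 2*I*√10 + 188*I*√10/3)*(1/412326) = 312900/492029 + (34216 + 182*I*√10/3)*(1/412326) = 312900/492029 + (17108/206163 + 91*I*√10/618489) = 72926034832/101438174727 + 91*I*√10/618489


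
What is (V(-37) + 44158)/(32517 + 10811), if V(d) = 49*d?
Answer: 42345/43328 ≈ 0.97731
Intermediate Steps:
(V(-37) + 44158)/(32517 + 10811) = (49*(-37) + 44158)/(32517 + 10811) = (-1813 + 44158)/43328 = 42345*(1/43328) = 42345/43328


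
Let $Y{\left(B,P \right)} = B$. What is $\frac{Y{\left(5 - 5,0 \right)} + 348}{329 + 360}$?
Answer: $\frac{348}{689} \approx 0.50508$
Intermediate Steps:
$\frac{Y{\left(5 - 5,0 \right)} + 348}{329 + 360} = \frac{\left(5 - 5\right) + 348}{329 + 360} = \frac{\left(5 - 5\right) + 348}{689} = \left(0 + 348\right) \frac{1}{689} = 348 \cdot \frac{1}{689} = \frac{348}{689}$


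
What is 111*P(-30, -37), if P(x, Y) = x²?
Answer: 99900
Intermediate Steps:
111*P(-30, -37) = 111*(-30)² = 111*900 = 99900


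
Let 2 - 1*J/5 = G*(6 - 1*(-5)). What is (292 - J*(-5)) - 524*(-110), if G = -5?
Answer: 59357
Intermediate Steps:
J = 285 (J = 10 - (-25)*(6 - 1*(-5)) = 10 - (-25)*(6 + 5) = 10 - (-25)*11 = 10 - 5*(-55) = 10 + 275 = 285)
(292 - J*(-5)) - 524*(-110) = (292 - 285*(-5)) - 524*(-110) = (292 - 1*(-1425)) + 57640 = (292 + 1425) + 57640 = 1717 + 57640 = 59357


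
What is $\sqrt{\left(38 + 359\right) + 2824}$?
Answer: $\sqrt{3221} \approx 56.754$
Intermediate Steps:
$\sqrt{\left(38 + 359\right) + 2824} = \sqrt{397 + 2824} = \sqrt{3221}$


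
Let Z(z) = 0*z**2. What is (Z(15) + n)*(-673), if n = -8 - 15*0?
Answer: 5384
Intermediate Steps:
Z(z) = 0
n = -8 (n = -8 + 0 = -8)
(Z(15) + n)*(-673) = (0 - 8)*(-673) = -8*(-673) = 5384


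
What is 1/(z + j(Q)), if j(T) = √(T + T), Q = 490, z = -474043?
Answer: -474043/224716764869 - 14*√5/224716764869 ≈ -2.1097e-6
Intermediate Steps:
j(T) = √2*√T (j(T) = √(2*T) = √2*√T)
1/(z + j(Q)) = 1/(-474043 + √2*√490) = 1/(-474043 + √2*(7*√10)) = 1/(-474043 + 14*√5)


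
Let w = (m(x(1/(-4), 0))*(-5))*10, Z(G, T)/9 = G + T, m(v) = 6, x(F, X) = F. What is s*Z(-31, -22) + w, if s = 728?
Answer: -347556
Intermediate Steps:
Z(G, T) = 9*G + 9*T (Z(G, T) = 9*(G + T) = 9*G + 9*T)
w = -300 (w = (6*(-5))*10 = -30*10 = -300)
s*Z(-31, -22) + w = 728*(9*(-31) + 9*(-22)) - 300 = 728*(-279 - 198) - 300 = 728*(-477) - 300 = -347256 - 300 = -347556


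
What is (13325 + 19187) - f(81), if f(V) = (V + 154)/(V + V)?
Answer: 5266709/162 ≈ 32511.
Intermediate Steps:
f(V) = (154 + V)/(2*V) (f(V) = (154 + V)/((2*V)) = (154 + V)*(1/(2*V)) = (154 + V)/(2*V))
(13325 + 19187) - f(81) = (13325 + 19187) - (154 + 81)/(2*81) = 32512 - 235/(2*81) = 32512 - 1*235/162 = 32512 - 235/162 = 5266709/162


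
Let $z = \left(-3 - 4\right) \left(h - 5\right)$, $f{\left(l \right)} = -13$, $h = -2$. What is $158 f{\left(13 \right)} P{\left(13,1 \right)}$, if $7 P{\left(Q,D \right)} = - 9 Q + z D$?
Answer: $\frac{139672}{7} \approx 19953.0$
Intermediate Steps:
$z = 49$ ($z = \left(-3 - 4\right) \left(-2 - 5\right) = \left(-7\right) \left(-7\right) = 49$)
$P{\left(Q,D \right)} = 7 D - \frac{9 Q}{7}$ ($P{\left(Q,D \right)} = \frac{- 9 Q + 49 D}{7} = 7 D - \frac{9 Q}{7}$)
$158 f{\left(13 \right)} P{\left(13,1 \right)} = 158 \left(-13\right) \left(7 \cdot 1 - \frac{117}{7}\right) = - 2054 \left(7 - \frac{117}{7}\right) = \left(-2054\right) \left(- \frac{68}{7}\right) = \frac{139672}{7}$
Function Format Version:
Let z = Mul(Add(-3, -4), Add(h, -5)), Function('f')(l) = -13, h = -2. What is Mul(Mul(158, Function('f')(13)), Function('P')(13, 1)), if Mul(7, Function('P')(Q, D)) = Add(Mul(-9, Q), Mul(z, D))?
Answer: Rational(139672, 7) ≈ 19953.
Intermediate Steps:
z = 49 (z = Mul(Add(-3, -4), Add(-2, -5)) = Mul(-7, -7) = 49)
Function('P')(Q, D) = Add(Mul(7, D), Mul(Rational(-9, 7), Q)) (Function('P')(Q, D) = Mul(Rational(1, 7), Add(Mul(-9, Q), Mul(49, D))) = Add(Mul(7, D), Mul(Rational(-9, 7), Q)))
Mul(Mul(158, Function('f')(13)), Function('P')(13, 1)) = Mul(Mul(158, -13), Add(Mul(7, 1), Mul(Rational(-9, 7), 13))) = Mul(-2054, Add(7, Rational(-117, 7))) = Mul(-2054, Rational(-68, 7)) = Rational(139672, 7)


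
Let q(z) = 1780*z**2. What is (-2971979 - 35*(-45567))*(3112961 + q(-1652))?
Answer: -6694135560559854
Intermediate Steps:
(-2971979 - 35*(-45567))*(3112961 + q(-1652)) = (-2971979 - 35*(-45567))*(3112961 + 1780*(-1652)**2) = (-2971979 + 1594845)*(3112961 + 1780*2729104) = -1377134*(3112961 + 4857805120) = -1377134*4860918081 = -6694135560559854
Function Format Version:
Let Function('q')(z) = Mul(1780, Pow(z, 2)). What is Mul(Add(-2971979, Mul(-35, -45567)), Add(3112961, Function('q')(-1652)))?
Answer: -6694135560559854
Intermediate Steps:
Mul(Add(-2971979, Mul(-35, -45567)), Add(3112961, Function('q')(-1652))) = Mul(Add(-2971979, Mul(-35, -45567)), Add(3112961, Mul(1780, Pow(-1652, 2)))) = Mul(Add(-2971979, 1594845), Add(3112961, Mul(1780, 2729104))) = Mul(-1377134, Add(3112961, 4857805120)) = Mul(-1377134, 4860918081) = -6694135560559854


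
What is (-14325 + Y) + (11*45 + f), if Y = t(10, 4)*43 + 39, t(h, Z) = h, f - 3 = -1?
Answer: -13359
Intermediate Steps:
f = 2 (f = 3 - 1 = 2)
Y = 469 (Y = 10*43 + 39 = 430 + 39 = 469)
(-14325 + Y) + (11*45 + f) = (-14325 + 469) + (11*45 + 2) = -13856 + (495 + 2) = -13856 + 497 = -13359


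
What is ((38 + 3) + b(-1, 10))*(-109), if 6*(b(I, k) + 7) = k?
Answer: -11663/3 ≈ -3887.7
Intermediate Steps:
b(I, k) = -7 + k/6
((38 + 3) + b(-1, 10))*(-109) = ((38 + 3) + (-7 + (1/6)*10))*(-109) = (41 + (-7 + 5/3))*(-109) = (41 - 16/3)*(-109) = (107/3)*(-109) = -11663/3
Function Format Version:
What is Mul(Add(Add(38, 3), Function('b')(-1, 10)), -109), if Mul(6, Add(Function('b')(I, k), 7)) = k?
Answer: Rational(-11663, 3) ≈ -3887.7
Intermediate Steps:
Function('b')(I, k) = Add(-7, Mul(Rational(1, 6), k))
Mul(Add(Add(38, 3), Function('b')(-1, 10)), -109) = Mul(Add(Add(38, 3), Add(-7, Mul(Rational(1, 6), 10))), -109) = Mul(Add(41, Add(-7, Rational(5, 3))), -109) = Mul(Add(41, Rational(-16, 3)), -109) = Mul(Rational(107, 3), -109) = Rational(-11663, 3)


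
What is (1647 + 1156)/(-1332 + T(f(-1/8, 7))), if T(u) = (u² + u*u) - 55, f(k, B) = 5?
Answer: -2803/1337 ≈ -2.0965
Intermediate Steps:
T(u) = -55 + 2*u² (T(u) = (u² + u²) - 55 = 2*u² - 55 = -55 + 2*u²)
(1647 + 1156)/(-1332 + T(f(-1/8, 7))) = (1647 + 1156)/(-1332 + (-55 + 2*5²)) = 2803/(-1332 + (-55 + 2*25)) = 2803/(-1332 + (-55 + 50)) = 2803/(-1332 - 5) = 2803/(-1337) = 2803*(-1/1337) = -2803/1337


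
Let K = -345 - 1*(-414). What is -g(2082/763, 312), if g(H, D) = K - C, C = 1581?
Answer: 1512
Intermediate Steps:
K = 69 (K = -345 + 414 = 69)
g(H, D) = -1512 (g(H, D) = 69 - 1*1581 = 69 - 1581 = -1512)
-g(2082/763, 312) = -1*(-1512) = 1512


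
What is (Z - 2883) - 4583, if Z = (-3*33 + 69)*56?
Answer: -9146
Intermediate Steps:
Z = -1680 (Z = (-99 + 69)*56 = -30*56 = -1680)
(Z - 2883) - 4583 = (-1680 - 2883) - 4583 = -4563 - 4583 = -9146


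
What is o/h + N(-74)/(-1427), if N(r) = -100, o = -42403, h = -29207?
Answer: 63429781/41678389 ≈ 1.5219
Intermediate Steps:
o/h + N(-74)/(-1427) = -42403/(-29207) - 100/(-1427) = -42403*(-1/29207) - 100*(-1/1427) = 42403/29207 + 100/1427 = 63429781/41678389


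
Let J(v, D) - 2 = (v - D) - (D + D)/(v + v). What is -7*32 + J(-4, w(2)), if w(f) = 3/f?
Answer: -1817/8 ≈ -227.13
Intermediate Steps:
J(v, D) = 2 + v - D - D/v (J(v, D) = 2 + ((v - D) - (D + D)/(v + v)) = 2 + ((v - D) - 2*D/(2*v)) = 2 + ((v - D) - 2*D*1/(2*v)) = 2 + ((v - D) - D/v) = 2 + (v - D - D/v) = 2 + v - D - D/v)
-7*32 + J(-4, w(2)) = -7*32 + (2 - 4 - 3/2 - 1*3/2/(-4)) = -224 + (2 - 4 - 3/2 - 1*3*(1/2)*(-1/4)) = -224 + (2 - 4 - 1*3/2 - 1*3/2*(-1/4)) = -224 + (2 - 4 - 3/2 + 3/8) = -224 - 25/8 = -1817/8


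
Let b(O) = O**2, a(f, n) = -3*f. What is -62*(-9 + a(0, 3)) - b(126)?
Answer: -15318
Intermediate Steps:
-62*(-9 + a(0, 3)) - b(126) = -62*(-9 - 3*0) - 1*126**2 = -62*(-9 + 0) - 1*15876 = -62*(-9) - 15876 = 558 - 15876 = -15318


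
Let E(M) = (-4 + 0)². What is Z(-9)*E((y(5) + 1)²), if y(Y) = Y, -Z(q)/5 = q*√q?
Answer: 2160*I ≈ 2160.0*I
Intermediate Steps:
Z(q) = -5*q^(3/2) (Z(q) = -5*q*√q = -5*q^(3/2))
E(M) = 16 (E(M) = (-4)² = 16)
Z(-9)*E((y(5) + 1)²) = -(-135)*I*16 = (135*I)*16 = 2160*I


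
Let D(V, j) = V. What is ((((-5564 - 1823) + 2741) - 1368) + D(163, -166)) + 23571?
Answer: 17720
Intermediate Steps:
((((-5564 - 1823) + 2741) - 1368) + D(163, -166)) + 23571 = ((((-5564 - 1823) + 2741) - 1368) + 163) + 23571 = (((-7387 + 2741) - 1368) + 163) + 23571 = ((-4646 - 1368) + 163) + 23571 = (-6014 + 163) + 23571 = -5851 + 23571 = 17720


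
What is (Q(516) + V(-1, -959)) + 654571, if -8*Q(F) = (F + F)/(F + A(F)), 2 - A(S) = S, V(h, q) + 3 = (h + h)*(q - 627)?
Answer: 1315351/2 ≈ 6.5768e+5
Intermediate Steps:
V(h, q) = -3 + 2*h*(-627 + q) (V(h, q) = -3 + (h + h)*(q - 627) = -3 + (2*h)*(-627 + q) = -3 + 2*h*(-627 + q))
A(S) = 2 - S
Q(F) = -F/8 (Q(F) = -(F + F)/(8*(F + (2 - F))) = -2*F/(8*2) = -F/8)
(Q(516) + V(-1, -959)) + 654571 = (-1/8*516 + (-3 - 1254*(-1) + 2*(-1)*(-959))) + 654571 = (-129/2 + (-3 + 1254 + 1918)) + 654571 = (-129/2 + 3169) + 654571 = 6209/2 + 654571 = 1315351/2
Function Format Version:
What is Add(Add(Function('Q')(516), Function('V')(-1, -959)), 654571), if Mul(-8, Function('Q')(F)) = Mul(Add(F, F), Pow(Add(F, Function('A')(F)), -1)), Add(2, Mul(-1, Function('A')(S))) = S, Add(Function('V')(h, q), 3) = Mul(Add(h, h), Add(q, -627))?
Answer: Rational(1315351, 2) ≈ 6.5768e+5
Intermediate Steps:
Function('V')(h, q) = Add(-3, Mul(2, h, Add(-627, q))) (Function('V')(h, q) = Add(-3, Mul(Add(h, h), Add(q, -627))) = Add(-3, Mul(Mul(2, h), Add(-627, q))) = Add(-3, Mul(2, h, Add(-627, q))))
Function('A')(S) = Add(2, Mul(-1, S))
Function('Q')(F) = Mul(Rational(-1, 8), F) (Function('Q')(F) = Mul(Rational(-1, 8), Mul(Add(F, F), Pow(Add(F, Add(2, Mul(-1, F))), -1))) = Mul(Rational(-1, 8), Mul(Mul(2, F), Pow(2, -1))) = Mul(Rational(-1, 8), Mul(Mul(2, F), Rational(1, 2))) = Mul(Rational(-1, 8), F))
Add(Add(Function('Q')(516), Function('V')(-1, -959)), 654571) = Add(Add(Mul(Rational(-1, 8), 516), Add(-3, Mul(-1254, -1), Mul(2, -1, -959))), 654571) = Add(Add(Rational(-129, 2), Add(-3, 1254, 1918)), 654571) = Add(Add(Rational(-129, 2), 3169), 654571) = Add(Rational(6209, 2), 654571) = Rational(1315351, 2)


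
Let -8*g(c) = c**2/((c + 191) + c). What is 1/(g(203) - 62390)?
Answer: -4776/298015849 ≈ -1.6026e-5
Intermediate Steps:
g(c) = -c**2/(8*(191 + 2*c)) (g(c) = -c**2/(8*((c + 191) + c)) = -c**2/(8*((191 + c) + c)) = -c**2/(8*(191 + 2*c)))
1/(g(203) - 62390) = 1/(-1*203**2/(1528 + 16*203) - 62390) = 1/(-1*41209/(1528 + 3248) - 62390) = 1/(-1*41209/4776 - 62390) = 1/(-1*41209*1/4776 - 62390) = 1/(-41209/4776 - 62390) = 1/(-298015849/4776) = -4776/298015849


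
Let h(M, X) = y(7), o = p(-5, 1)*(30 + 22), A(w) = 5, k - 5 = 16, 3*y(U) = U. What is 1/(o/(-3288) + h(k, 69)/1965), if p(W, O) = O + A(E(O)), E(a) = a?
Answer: -807615/75676 ≈ -10.672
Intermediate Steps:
y(U) = U/3
k = 21 (k = 5 + 16 = 21)
p(W, O) = 5 + O (p(W, O) = O + 5 = 5 + O)
o = 312 (o = (5 + 1)*(30 + 22) = 6*52 = 312)
h(M, X) = 7/3 (h(M, X) = (⅓)*7 = 7/3)
1/(o/(-3288) + h(k, 69)/1965) = 1/(312/(-3288) + (7/3)/1965) = 1/(312*(-1/3288) + (7/3)*(1/1965)) = 1/(-13/137 + 7/5895) = 1/(-75676/807615) = -807615/75676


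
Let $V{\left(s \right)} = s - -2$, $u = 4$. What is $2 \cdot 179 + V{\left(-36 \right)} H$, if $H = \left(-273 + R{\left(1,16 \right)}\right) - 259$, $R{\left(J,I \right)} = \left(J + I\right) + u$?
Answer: $17732$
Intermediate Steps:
$R{\left(J,I \right)} = 4 + I + J$ ($R{\left(J,I \right)} = \left(J + I\right) + 4 = \left(I + J\right) + 4 = 4 + I + J$)
$V{\left(s \right)} = 2 + s$ ($V{\left(s \right)} = s + 2 = 2 + s$)
$H = -511$ ($H = \left(-273 + \left(4 + 16 + 1\right)\right) - 259 = \left(-273 + 21\right) - 259 = -252 - 259 = -511$)
$2 \cdot 179 + V{\left(-36 \right)} H = 2 \cdot 179 + \left(2 - 36\right) \left(-511\right) = 358 - -17374 = 358 + 17374 = 17732$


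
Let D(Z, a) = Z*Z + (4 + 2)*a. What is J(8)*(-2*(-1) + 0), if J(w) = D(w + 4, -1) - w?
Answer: 260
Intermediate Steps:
D(Z, a) = Z**2 + 6*a
J(w) = -6 + (4 + w)**2 - w (J(w) = ((w + 4)**2 + 6*(-1)) - w = ((4 + w)**2 - 6) - w = (-6 + (4 + w)**2) - w = -6 + (4 + w)**2 - w)
J(8)*(-2*(-1) + 0) = (-6 + (4 + 8)**2 - 1*8)*(-2*(-1) + 0) = (-6 + 12**2 - 8)*(2 + 0) = (-6 + 144 - 8)*2 = 130*2 = 260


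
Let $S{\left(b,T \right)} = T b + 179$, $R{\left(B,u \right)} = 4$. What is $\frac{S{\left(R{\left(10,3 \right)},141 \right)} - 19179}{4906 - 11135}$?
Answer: $\frac{18436}{6229} \approx 2.9597$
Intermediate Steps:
$S{\left(b,T \right)} = 179 + T b$
$\frac{S{\left(R{\left(10,3 \right)},141 \right)} - 19179}{4906 - 11135} = \frac{\left(179 + 141 \cdot 4\right) - 19179}{4906 - 11135} = \frac{\left(179 + 564\right) - 19179}{-6229} = \left(743 - 19179\right) \left(- \frac{1}{6229}\right) = \left(-18436\right) \left(- \frac{1}{6229}\right) = \frac{18436}{6229}$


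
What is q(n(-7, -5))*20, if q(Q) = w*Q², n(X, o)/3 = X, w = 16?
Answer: 141120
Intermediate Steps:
n(X, o) = 3*X
q(Q) = 16*Q²
q(n(-7, -5))*20 = (16*(3*(-7))²)*20 = (16*(-21)²)*20 = (16*441)*20 = 7056*20 = 141120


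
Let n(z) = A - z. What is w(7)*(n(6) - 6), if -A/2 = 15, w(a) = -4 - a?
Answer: 462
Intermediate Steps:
A = -30 (A = -2*15 = -30)
n(z) = -30 - z
w(7)*(n(6) - 6) = (-4 - 1*7)*((-30 - 1*6) - 6) = (-4 - 7)*((-30 - 6) - 6) = -11*(-36 - 6) = -11*(-42) = 462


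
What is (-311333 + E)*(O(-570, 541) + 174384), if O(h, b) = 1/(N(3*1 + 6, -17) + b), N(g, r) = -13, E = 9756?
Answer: -27767627785481/528 ≈ -5.2590e+10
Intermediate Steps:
O(h, b) = 1/(-13 + b)
(-311333 + E)*(O(-570, 541) + 174384) = (-311333 + 9756)*(1/(-13 + 541) + 174384) = -301577*(1/528 + 174384) = -301577*92074753/528 = -27767627785481/528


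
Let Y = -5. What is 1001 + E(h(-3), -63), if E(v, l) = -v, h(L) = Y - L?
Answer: 1003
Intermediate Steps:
h(L) = -5 - L
1001 + E(h(-3), -63) = 1001 - (-5 - 1*(-3)) = 1001 - (-5 + 3) = 1001 - 1*(-2) = 1001 + 2 = 1003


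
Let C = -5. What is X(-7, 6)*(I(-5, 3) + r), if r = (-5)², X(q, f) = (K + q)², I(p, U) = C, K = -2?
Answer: 1620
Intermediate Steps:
I(p, U) = -5
X(q, f) = (-2 + q)²
r = 25
X(-7, 6)*(I(-5, 3) + r) = (-2 - 7)²*(-5 + 25) = (-9)²*20 = 81*20 = 1620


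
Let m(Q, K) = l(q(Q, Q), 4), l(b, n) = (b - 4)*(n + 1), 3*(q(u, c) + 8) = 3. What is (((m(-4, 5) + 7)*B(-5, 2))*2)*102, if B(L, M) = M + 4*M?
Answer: -97920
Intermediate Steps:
q(u, c) = -7 (q(u, c) = -8 + (⅓)*3 = -8 + 1 = -7)
l(b, n) = (1 + n)*(-4 + b) (l(b, n) = (-4 + b)*(1 + n) = (1 + n)*(-4 + b))
B(L, M) = 5*M
m(Q, K) = -55 (m(Q, K) = -4 - 7 - 4*4 - 7*4 = -4 - 7 - 16 - 28 = -55)
(((m(-4, 5) + 7)*B(-5, 2))*2)*102 = (((-55 + 7)*(5*2))*2)*102 = (-48*10*2)*102 = -480*2*102 = -960*102 = -97920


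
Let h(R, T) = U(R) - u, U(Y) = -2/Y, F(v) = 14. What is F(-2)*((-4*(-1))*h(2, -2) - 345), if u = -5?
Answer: -4606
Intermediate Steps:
h(R, T) = 5 - 2/R (h(R, T) = -2/R - 1*(-5) = -2/R + 5 = 5 - 2/R)
F(-2)*((-4*(-1))*h(2, -2) - 345) = 14*((-4*(-1))*(5 - 2/2) - 345) = 14*(4*(5 - 2*½) - 345) = 14*(4*(5 - 1) - 345) = 14*(4*4 - 345) = 14*(16 - 345) = 14*(-329) = -4606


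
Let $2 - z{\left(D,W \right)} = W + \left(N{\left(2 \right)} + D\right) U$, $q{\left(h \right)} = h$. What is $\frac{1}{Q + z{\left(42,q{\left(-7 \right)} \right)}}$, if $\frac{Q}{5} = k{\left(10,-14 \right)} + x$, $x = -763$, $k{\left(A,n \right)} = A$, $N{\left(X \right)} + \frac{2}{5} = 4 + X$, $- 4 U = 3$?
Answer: $- \frac{10}{37203} \approx -0.0002688$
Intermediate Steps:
$U = - \frac{3}{4}$ ($U = \left(- \frac{1}{4}\right) 3 = - \frac{3}{4} \approx -0.75$)
$N{\left(X \right)} = \frac{18}{5} + X$ ($N{\left(X \right)} = - \frac{2}{5} + \left(4 + X\right) = \frac{18}{5} + X$)
$z{\left(D,W \right)} = \frac{31}{5} - W + \frac{3 D}{4}$ ($z{\left(D,W \right)} = 2 - \left(W + \left(\left(\frac{18}{5} + 2\right) + D\right) \left(- \frac{3}{4}\right)\right) = 2 - \left(W + \left(\frac{28}{5} + D\right) \left(- \frac{3}{4}\right)\right) = 2 - \left(W - \left(\frac{21}{5} + \frac{3 D}{4}\right)\right) = 2 - \left(- \frac{21}{5} + W - \frac{3 D}{4}\right) = 2 + \left(\frac{21}{5} - W + \frac{3 D}{4}\right) = \frac{31}{5} - W + \frac{3 D}{4}$)
$Q = -3765$ ($Q = 5 \left(10 - 763\right) = 5 \left(-753\right) = -3765$)
$\frac{1}{Q + z{\left(42,q{\left(-7 \right)} \right)}} = \frac{1}{-3765 + \left(\frac{31}{5} - -7 + \frac{3}{4} \cdot 42\right)} = \frac{1}{-3765 + \left(\frac{31}{5} + 7 + \frac{63}{2}\right)} = \frac{1}{-3765 + \frac{447}{10}} = \frac{1}{- \frac{37203}{10}} = - \frac{10}{37203}$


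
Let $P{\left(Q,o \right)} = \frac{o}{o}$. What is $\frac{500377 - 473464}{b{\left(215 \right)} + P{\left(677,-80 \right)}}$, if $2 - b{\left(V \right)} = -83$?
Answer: $\frac{26913}{86} \approx 312.94$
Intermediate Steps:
$P{\left(Q,o \right)} = 1$
$b{\left(V \right)} = 85$ ($b{\left(V \right)} = 2 - -83 = 2 + 83 = 85$)
$\frac{500377 - 473464}{b{\left(215 \right)} + P{\left(677,-80 \right)}} = \frac{500377 - 473464}{85 + 1} = \frac{26913}{86}$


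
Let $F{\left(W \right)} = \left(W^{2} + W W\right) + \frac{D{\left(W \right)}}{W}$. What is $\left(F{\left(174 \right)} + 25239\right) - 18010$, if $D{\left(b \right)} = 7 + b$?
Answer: $\frac{11794075}{174} \approx 67782.0$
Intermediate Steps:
$F{\left(W \right)} = 2 W^{2} + \frac{7 + W}{W}$ ($F{\left(W \right)} = \left(W^{2} + W W\right) + \frac{7 + W}{W} = \left(W^{2} + W^{2}\right) + \frac{7 + W}{W} = 2 W^{2} + \frac{7 + W}{W}$)
$\left(F{\left(174 \right)} + 25239\right) - 18010 = \left(\frac{7 + 174 + 2 \cdot 174^{3}}{174} + 25239\right) - 18010 = \left(\frac{7 + 174 + 2 \cdot 5268024}{174} + 25239\right) - 18010 = \left(\frac{7 + 174 + 10536048}{174} + 25239\right) - 18010 = \left(\frac{1}{174} \cdot 10536229 + 25239\right) - 18010 = \left(\frac{10536229}{174} + 25239\right) - 18010 = \frac{14927815}{174} - 18010 = \frac{11794075}{174}$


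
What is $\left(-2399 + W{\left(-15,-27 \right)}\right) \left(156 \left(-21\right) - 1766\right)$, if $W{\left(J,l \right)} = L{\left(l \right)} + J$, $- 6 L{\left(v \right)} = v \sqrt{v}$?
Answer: $12171388 - 68067 i \sqrt{3} \approx 1.2171 \cdot 10^{7} - 1.179 \cdot 10^{5} i$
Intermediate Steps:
$L{\left(v \right)} = - \frac{v^{\frac{3}{2}}}{6}$ ($L{\left(v \right)} = - \frac{v \sqrt{v}}{6} = - \frac{v^{\frac{3}{2}}}{6}$)
$W{\left(J,l \right)} = J - \frac{l^{\frac{3}{2}}}{6}$ ($W{\left(J,l \right)} = - \frac{l^{\frac{3}{2}}}{6} + J = J - \frac{l^{\frac{3}{2}}}{6}$)
$\left(-2399 + W{\left(-15,-27 \right)}\right) \left(156 \left(-21\right) - 1766\right) = \left(-2399 - \left(15 + \frac{\left(-27\right)^{\frac{3}{2}}}{6}\right)\right) \left(156 \left(-21\right) - 1766\right) = \left(-2399 - \left(15 + \frac{\left(-81\right) i \sqrt{3}}{6}\right)\right) \left(-3276 - 1766\right) = \left(-2399 - \left(15 - \frac{27 i \sqrt{3}}{2}\right)\right) \left(-5042\right) = \left(-2414 + \frac{27 i \sqrt{3}}{2}\right) \left(-5042\right) = 12171388 - 68067 i \sqrt{3}$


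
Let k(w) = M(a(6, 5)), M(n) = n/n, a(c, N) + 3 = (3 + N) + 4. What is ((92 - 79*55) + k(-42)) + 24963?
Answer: 20711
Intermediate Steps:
a(c, N) = 4 + N (a(c, N) = -3 + ((3 + N) + 4) = -3 + (7 + N) = 4 + N)
M(n) = 1
k(w) = 1
((92 - 79*55) + k(-42)) + 24963 = ((92 - 79*55) + 1) + 24963 = ((92 - 4345) + 1) + 24963 = (-4253 + 1) + 24963 = -4252 + 24963 = 20711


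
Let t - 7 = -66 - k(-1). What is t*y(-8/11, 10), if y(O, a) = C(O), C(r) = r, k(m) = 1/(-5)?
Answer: 2352/55 ≈ 42.764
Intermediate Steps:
k(m) = -⅕
y(O, a) = O
t = -294/5 (t = 7 + (-66 - 1*(-⅕)) = 7 + (-66 + ⅕) = 7 - 329/5 = -294/5 ≈ -58.800)
t*y(-8/11, 10) = -(-2352)/(5*11) = -294/5*(-8/11) = 2352/55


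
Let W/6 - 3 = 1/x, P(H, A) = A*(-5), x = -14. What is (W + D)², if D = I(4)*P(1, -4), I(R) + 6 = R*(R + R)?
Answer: 14160169/49 ≈ 2.8898e+5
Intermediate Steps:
I(R) = -6 + 2*R² (I(R) = -6 + R*(R + R) = -6 + R*(2*R) = -6 + 2*R²)
P(H, A) = -5*A
D = 520 (D = (-6 + 2*4²)*(-5*(-4)) = (-6 + 2*16)*20 = (-6 + 32)*20 = 26*20 = 520)
W = 123/7 (W = 18 + 6/(-14) = 18 + 6*(-1/14) = 18 - 3/7 = 123/7 ≈ 17.571)
(W + D)² = (123/7 + 520)² = (3763/7)² = 14160169/49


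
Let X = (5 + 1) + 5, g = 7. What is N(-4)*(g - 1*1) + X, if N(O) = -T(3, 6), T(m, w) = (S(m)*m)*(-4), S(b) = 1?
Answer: 83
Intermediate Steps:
T(m, w) = -4*m (T(m, w) = (1*m)*(-4) = m*(-4) = -4*m)
X = 11 (X = 6 + 5 = 11)
N(O) = 12 (N(O) = -(-4)*3 = -1*(-12) = 12)
N(-4)*(g - 1*1) + X = 12*(7 - 1*1) + 11 = 12*(7 - 1) + 11 = 12*6 + 11 = 72 + 11 = 83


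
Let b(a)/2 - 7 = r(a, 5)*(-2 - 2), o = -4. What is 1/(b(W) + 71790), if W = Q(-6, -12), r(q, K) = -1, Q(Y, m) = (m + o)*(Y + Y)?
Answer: 1/71812 ≈ 1.3925e-5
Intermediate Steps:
Q(Y, m) = 2*Y*(-4 + m) (Q(Y, m) = (m - 4)*(Y + Y) = (-4 + m)*(2*Y) = 2*Y*(-4 + m))
W = 192 (W = 2*(-6)*(-4 - 12) = 2*(-6)*(-16) = 192)
b(a) = 22 (b(a) = 14 + 2*(-(-2 - 2)) = 14 + 2*(-1*(-4)) = 14 + 2*4 = 14 + 8 = 22)
1/(b(W) + 71790) = 1/(22 + 71790) = 1/71812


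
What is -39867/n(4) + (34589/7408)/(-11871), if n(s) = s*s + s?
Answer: -876479835709/439701840 ≈ -1993.3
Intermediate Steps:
n(s) = s + s² (n(s) = s² + s = s + s²)
-39867/n(4) + (34589/7408)/(-11871) = -39867*1/(4*(1 + 4)) + (34589/7408)/(-11871) = -39867/(4*5) + (34589*(1/7408))*(-1/11871) = -39867/20 + (34589/7408)*(-1/11871) = -39867*1/20 - 34589/87940368 = -39867/20 - 34589/87940368 = -876479835709/439701840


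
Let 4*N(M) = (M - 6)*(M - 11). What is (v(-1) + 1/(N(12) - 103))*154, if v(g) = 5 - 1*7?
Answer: -8976/29 ≈ -309.52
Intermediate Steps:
v(g) = -2 (v(g) = 5 - 7 = -2)
N(M) = (-11 + M)*(-6 + M)/4 (N(M) = ((M - 6)*(M - 11))/4 = ((-6 + M)*(-11 + M))/4 = ((-11 + M)*(-6 + M))/4 = (-11 + M)*(-6 + M)/4)
(v(-1) + 1/(N(12) - 103))*154 = (-2 + 1/((33/2 - 17/4*12 + (¼)*12²) - 103))*154 = (-2 + 1/((33/2 - 51 + (¼)*144) - 103))*154 = (-2 + 1/((33/2 - 51 + 36) - 103))*154 = (-2 + 1/(3/2 - 103))*154 = (-2 + 1/(-203/2))*154 = (-2 - 2/203)*154 = -408/203*154 = -8976/29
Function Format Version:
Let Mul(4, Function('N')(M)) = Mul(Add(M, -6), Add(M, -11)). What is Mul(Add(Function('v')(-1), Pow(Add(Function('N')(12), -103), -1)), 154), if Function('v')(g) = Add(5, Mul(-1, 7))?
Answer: Rational(-8976, 29) ≈ -309.52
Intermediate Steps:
Function('v')(g) = -2 (Function('v')(g) = Add(5, -7) = -2)
Function('N')(M) = Mul(Rational(1, 4), Add(-11, M), Add(-6, M)) (Function('N')(M) = Mul(Rational(1, 4), Mul(Add(M, -6), Add(M, -11))) = Mul(Rational(1, 4), Mul(Add(-6, M), Add(-11, M))) = Mul(Rational(1, 4), Mul(Add(-11, M), Add(-6, M))) = Mul(Rational(1, 4), Add(-11, M), Add(-6, M)))
Mul(Add(Function('v')(-1), Pow(Add(Function('N')(12), -103), -1)), 154) = Mul(Add(-2, Pow(Add(Add(Rational(33, 2), Mul(Rational(-17, 4), 12), Mul(Rational(1, 4), Pow(12, 2))), -103), -1)), 154) = Mul(Add(-2, Pow(Add(Add(Rational(33, 2), -51, Mul(Rational(1, 4), 144)), -103), -1)), 154) = Mul(Add(-2, Pow(Add(Add(Rational(33, 2), -51, 36), -103), -1)), 154) = Mul(Add(-2, Pow(Add(Rational(3, 2), -103), -1)), 154) = Mul(Add(-2, Pow(Rational(-203, 2), -1)), 154) = Mul(Add(-2, Rational(-2, 203)), 154) = Mul(Rational(-408, 203), 154) = Rational(-8976, 29)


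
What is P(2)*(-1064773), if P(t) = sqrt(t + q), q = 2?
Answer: -2129546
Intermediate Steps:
P(t) = sqrt(2 + t) (P(t) = sqrt(t + 2) = sqrt(2 + t))
P(2)*(-1064773) = sqrt(2 + 2)*(-1064773) = sqrt(4)*(-1064773) = 2*(-1064773) = -2129546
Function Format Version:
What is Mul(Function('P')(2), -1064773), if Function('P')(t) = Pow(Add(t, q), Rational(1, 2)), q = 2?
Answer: -2129546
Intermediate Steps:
Function('P')(t) = Pow(Add(2, t), Rational(1, 2)) (Function('P')(t) = Pow(Add(t, 2), Rational(1, 2)) = Pow(Add(2, t), Rational(1, 2)))
Mul(Function('P')(2), -1064773) = Mul(Pow(Add(2, 2), Rational(1, 2)), -1064773) = Mul(Pow(4, Rational(1, 2)), -1064773) = Mul(2, -1064773) = -2129546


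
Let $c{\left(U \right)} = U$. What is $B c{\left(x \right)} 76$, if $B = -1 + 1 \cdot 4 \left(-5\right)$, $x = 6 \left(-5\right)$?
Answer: $47880$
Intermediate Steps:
$x = -30$
$B = -21$ ($B = -1 + 4 \left(-5\right) = -1 - 20 = -21$)
$B c{\left(x \right)} 76 = \left(-21\right) \left(-30\right) 76 = 630 \cdot 76 = 47880$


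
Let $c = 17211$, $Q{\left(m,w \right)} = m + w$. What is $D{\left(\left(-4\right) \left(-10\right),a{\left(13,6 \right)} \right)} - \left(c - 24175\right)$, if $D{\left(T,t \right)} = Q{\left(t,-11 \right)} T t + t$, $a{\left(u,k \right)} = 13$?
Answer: $8017$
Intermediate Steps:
$D{\left(T,t \right)} = t + T t \left(-11 + t\right)$ ($D{\left(T,t \right)} = \left(t - 11\right) T t + t = \left(-11 + t\right) T t + t = T \left(-11 + t\right) t + t = T t \left(-11 + t\right) + t = t + T t \left(-11 + t\right)$)
$D{\left(\left(-4\right) \left(-10\right),a{\left(13,6 \right)} \right)} - \left(c - 24175\right) = 13 \left(1 + \left(-4\right) \left(-10\right) \left(-11 + 13\right)\right) - \left(17211 - 24175\right) = 13 \left(1 + 40 \cdot 2\right) - -6964 = 13 \left(1 + 80\right) + 6964 = 13 \cdot 81 + 6964 = 1053 + 6964 = 8017$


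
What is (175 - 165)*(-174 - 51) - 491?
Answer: -2741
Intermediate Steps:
(175 - 165)*(-174 - 51) - 491 = 10*(-225) - 491 = -2250 - 491 = -2741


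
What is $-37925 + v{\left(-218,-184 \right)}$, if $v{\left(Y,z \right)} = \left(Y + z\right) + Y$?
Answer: $-38545$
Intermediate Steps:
$v{\left(Y,z \right)} = z + 2 Y$
$-37925 + v{\left(-218,-184 \right)} = -37925 + \left(-184 + 2 \left(-218\right)\right) = -37925 - 620 = -38545$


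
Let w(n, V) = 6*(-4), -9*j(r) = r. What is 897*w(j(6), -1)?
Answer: -21528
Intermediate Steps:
j(r) = -r/9
w(n, V) = -24
897*w(j(6), -1) = 897*(-24) = -21528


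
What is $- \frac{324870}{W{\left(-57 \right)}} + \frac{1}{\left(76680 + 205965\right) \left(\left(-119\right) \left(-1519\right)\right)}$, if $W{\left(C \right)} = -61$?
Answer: $\frac{16597995819555211}{3116562763545} \approx 5325.7$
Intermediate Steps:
$- \frac{324870}{W{\left(-57 \right)}} + \frac{1}{\left(76680 + 205965\right) \left(\left(-119\right) \left(-1519\right)\right)} = - \frac{324870}{-61} + \frac{1}{\left(76680 + 205965\right) \left(\left(-119\right) \left(-1519\right)\right)} = \left(-324870\right) \left(- \frac{1}{61}\right) + \frac{1}{282645 \cdot 180761} = \frac{324870}{61} + \frac{1}{282645} \cdot \frac{1}{180761} = \frac{324870}{61} + \frac{1}{51091192845} = \frac{16597995819555211}{3116562763545}$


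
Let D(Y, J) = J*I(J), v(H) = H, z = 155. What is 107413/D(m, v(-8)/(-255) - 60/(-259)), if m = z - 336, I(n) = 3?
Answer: 2364697195/17372 ≈ 1.3612e+5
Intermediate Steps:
m = -181 (m = 155 - 336 = -181)
D(Y, J) = 3*J (D(Y, J) = J*3 = 3*J)
107413/D(m, v(-8)/(-255) - 60/(-259)) = 107413/((3*(-8/(-255) - 60/(-259)))) = 107413/((3*(-8*(-1/255) - 60*(-1/259)))) = 107413/((3*(8/255 + 60/259))) = 107413/((3*(17372/66045))) = 107413/(17372/22015) = 107413*(22015/17372) = 2364697195/17372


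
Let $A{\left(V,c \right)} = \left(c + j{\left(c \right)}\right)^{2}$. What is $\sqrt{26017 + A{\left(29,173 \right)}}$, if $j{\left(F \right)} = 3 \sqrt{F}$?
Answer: $\sqrt{57503 + 1038 \sqrt{173}} \approx 266.75$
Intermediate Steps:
$A{\left(V,c \right)} = \left(c + 3 \sqrt{c}\right)^{2}$
$\sqrt{26017 + A{\left(29,173 \right)}} = \sqrt{26017 + \left(173 + 3 \sqrt{173}\right)^{2}}$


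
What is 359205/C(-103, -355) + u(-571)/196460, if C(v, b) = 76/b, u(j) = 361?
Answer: -164816724007/98230 ≈ -1.6779e+6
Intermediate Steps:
359205/C(-103, -355) + u(-571)/196460 = 359205/((76/(-355))) + 361/196460 = 359205/((76*(-1/355))) + 361*(1/196460) = 359205/(-76/355) + 19/10340 = 359205*(-355/76) + 19/10340 = -127517775/76 + 19/10340 = -164816724007/98230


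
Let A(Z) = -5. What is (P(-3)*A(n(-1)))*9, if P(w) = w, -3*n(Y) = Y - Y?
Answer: 135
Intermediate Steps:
n(Y) = 0 (n(Y) = -(Y - Y)/3 = -1/3*0 = 0)
(P(-3)*A(n(-1)))*9 = -3*(-5)*9 = 15*9 = 135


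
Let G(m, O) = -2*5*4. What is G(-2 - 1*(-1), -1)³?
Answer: -64000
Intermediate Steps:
G(m, O) = -40 (G(m, O) = -10*4 = -40)
G(-2 - 1*(-1), -1)³ = (-40)³ = -64000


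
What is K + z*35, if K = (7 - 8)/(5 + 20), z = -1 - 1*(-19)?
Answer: 15749/25 ≈ 629.96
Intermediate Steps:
z = 18 (z = -1 + 19 = 18)
K = -1/25 ≈ -0.040000
K + z*35 = -1/25 + 18*35 = -1/25 + 630 = 15749/25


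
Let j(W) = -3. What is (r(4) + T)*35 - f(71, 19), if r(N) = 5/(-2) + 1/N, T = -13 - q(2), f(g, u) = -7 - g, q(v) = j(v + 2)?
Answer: -1403/4 ≈ -350.75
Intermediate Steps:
q(v) = -3
T = -10 (T = -13 - 1*(-3) = -13 + 3 = -10)
r(N) = -5/2 + 1/N (r(N) = 5*(-½) + 1/N = -5/2 + 1/N)
(r(4) + T)*35 - f(71, 19) = ((-5/2 + 1/4) - 10)*35 - (-7 - 1*71) = ((-5/2 + ¼) - 10)*35 - (-7 - 71) = (-9/4 - 10)*35 - 1*(-78) = -49/4*35 + 78 = -1715/4 + 78 = -1403/4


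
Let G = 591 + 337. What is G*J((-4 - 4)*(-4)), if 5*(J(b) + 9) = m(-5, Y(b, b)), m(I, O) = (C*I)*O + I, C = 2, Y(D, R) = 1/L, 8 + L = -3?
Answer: -100224/11 ≈ -9111.3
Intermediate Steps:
L = -11 (L = -8 - 3 = -11)
G = 928
Y(D, R) = -1/11 (Y(D, R) = 1/(-11) = -1/11)
m(I, O) = I + 2*I*O (m(I, O) = (2*I)*O + I = 2*I*O + I = I + 2*I*O)
J(b) = -108/11 (J(b) = -9 + (-5*(1 + 2*(-1/11)))/5 = -9 + (-5*(1 - 2/11))/5 = -9 + (-5*9/11)/5 = -9 + (1/5)*(-45/11) = -9 - 9/11 = -108/11)
G*J((-4 - 4)*(-4)) = 928*(-108/11) = -100224/11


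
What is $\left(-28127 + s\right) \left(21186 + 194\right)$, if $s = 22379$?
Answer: $-122892240$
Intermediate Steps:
$\left(-28127 + s\right) \left(21186 + 194\right) = \left(-28127 + 22379\right) \left(21186 + 194\right) = \left(-5748\right) 21380 = -122892240$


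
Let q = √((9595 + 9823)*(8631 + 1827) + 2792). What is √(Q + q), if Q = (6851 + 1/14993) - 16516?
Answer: √(-2172595808592 + 4945381078*√419579)/14993 ≈ 67.716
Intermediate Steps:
Q = -144907344/14993 (Q = (6851 + 1/14993) - 16516 = 102717044/14993 - 16516 = -144907344/14993 ≈ -9665.0)
q = 22*√419579 (q = √(19418*10458 + 2792) = √(203073444 + 2792) = √203076236 = 22*√419579 ≈ 14250.)
√(Q + q) = √(-144907344/14993 + 22*√419579)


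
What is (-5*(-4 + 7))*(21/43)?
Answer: -315/43 ≈ -7.3256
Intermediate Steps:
(-5*(-4 + 7))*(21/43) = (-5*3)*(21*(1/43)) = -15*21/43 = -315/43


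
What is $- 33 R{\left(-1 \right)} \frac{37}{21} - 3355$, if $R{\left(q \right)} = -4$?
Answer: $- \frac{21857}{7} \approx -3122.4$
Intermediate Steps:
$- 33 R{\left(-1 \right)} \frac{37}{21} - 3355 = \left(-33\right) \left(-4\right) \frac{37}{21} - 3355 = 132 \cdot 37 \cdot \frac{1}{21} - 3355 = 132 \cdot \frac{37}{21} - 3355 = \frac{1628}{7} - 3355 = - \frac{21857}{7}$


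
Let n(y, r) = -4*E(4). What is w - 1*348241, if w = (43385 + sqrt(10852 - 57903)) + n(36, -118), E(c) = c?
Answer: -304872 + I*sqrt(47051) ≈ -3.0487e+5 + 216.91*I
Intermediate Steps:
n(y, r) = -16 (n(y, r) = -4*4 = -16)
w = 43369 + I*sqrt(47051) (w = (43385 + sqrt(10852 - 57903)) - 16 = (43385 + sqrt(-47051)) - 16 = (43385 + I*sqrt(47051)) - 16 = 43369 + I*sqrt(47051) ≈ 43369.0 + 216.91*I)
w - 1*348241 = (43369 + I*sqrt(47051)) - 1*348241 = (43369 + I*sqrt(47051)) - 348241 = -304872 + I*sqrt(47051)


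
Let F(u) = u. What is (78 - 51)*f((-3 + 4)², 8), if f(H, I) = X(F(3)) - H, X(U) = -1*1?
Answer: -54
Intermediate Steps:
X(U) = -1
f(H, I) = -1 - H
(78 - 51)*f((-3 + 4)², 8) = (78 - 51)*(-1 - (-3 + 4)²) = 27*(-1 - 1*1²) = 27*(-1 - 1*1) = 27*(-1 - 1) = 27*(-2) = -54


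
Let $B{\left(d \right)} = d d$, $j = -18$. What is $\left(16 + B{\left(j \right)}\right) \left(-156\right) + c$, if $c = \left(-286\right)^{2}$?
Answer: $28756$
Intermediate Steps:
$c = 81796$
$B{\left(d \right)} = d^{2}$
$\left(16 + B{\left(j \right)}\right) \left(-156\right) + c = \left(16 + \left(-18\right)^{2}\right) \left(-156\right) + 81796 = \left(16 + 324\right) \left(-156\right) + 81796 = 340 \left(-156\right) + 81796 = -53040 + 81796 = 28756$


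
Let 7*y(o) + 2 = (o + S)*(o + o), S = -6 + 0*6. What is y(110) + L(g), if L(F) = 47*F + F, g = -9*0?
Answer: 22878/7 ≈ 3268.3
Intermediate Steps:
S = -6 (S = -6 + 0 = -6)
g = 0
L(F) = 48*F
y(o) = -2/7 + 2*o*(-6 + o)/7 (y(o) = -2/7 + ((o - 6)*(o + o))/7 = -2/7 + ((-6 + o)*(2*o))/7 = -2/7 + (2*o*(-6 + o))/7 = -2/7 + 2*o*(-6 + o)/7)
y(110) + L(g) = (-2/7 - 12/7*110 + (2/7)*110²) + 48*0 = (-2/7 - 1320/7 + (2/7)*12100) + 0 = (-2/7 - 1320/7 + 24200/7) + 0 = 22878/7 + 0 = 22878/7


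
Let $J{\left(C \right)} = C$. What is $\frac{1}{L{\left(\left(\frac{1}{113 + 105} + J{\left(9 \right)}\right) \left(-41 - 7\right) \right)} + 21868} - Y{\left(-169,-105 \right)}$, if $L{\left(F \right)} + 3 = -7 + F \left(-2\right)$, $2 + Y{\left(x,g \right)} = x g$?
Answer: $- \frac{43944904169}{2476746} \approx -17743.0$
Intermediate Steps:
$Y{\left(x,g \right)} = -2 + g x$ ($Y{\left(x,g \right)} = -2 + x g = -2 + g x$)
$L{\left(F \right)} = -10 - 2 F$ ($L{\left(F \right)} = -3 + \left(-7 + F \left(-2\right)\right) = -3 - \left(7 + 2 F\right) = -10 - 2 F$)
$\frac{1}{L{\left(\left(\frac{1}{113 + 105} + J{\left(9 \right)}\right) \left(-41 - 7\right) \right)} + 21868} - Y{\left(-169,-105 \right)} = \frac{1}{\left(-10 - 2 \left(\frac{1}{113 + 105} + 9\right) \left(-41 - 7\right)\right) + 21868} - \left(-2 - -17745\right) = \frac{1}{\left(-10 - 2 \left(\frac{1}{218} + 9\right) \left(-48\right)\right) + 21868} - \left(-2 + 17745\right) = \frac{1}{\left(-10 - 2 \left(\frac{1}{218} + 9\right) \left(-48\right)\right) + 21868} - 17743 = \frac{1}{\left(-10 - 2 \cdot \frac{1963}{218} \left(-48\right)\right) + 21868} - 17743 = \frac{1}{\left(-10 - - \frac{94224}{109}\right) + 21868} - 17743 = \frac{1}{\left(-10 + \frac{94224}{109}\right) + 21868} - 17743 = \frac{1}{\frac{93134}{109} + 21868} - 17743 = \frac{1}{\frac{2476746}{109}} - 17743 = \frac{109}{2476746} - 17743 = - \frac{43944904169}{2476746}$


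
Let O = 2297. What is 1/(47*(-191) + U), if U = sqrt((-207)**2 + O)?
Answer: -8977/80541383 - sqrt(45146)/80541383 ≈ -0.00011410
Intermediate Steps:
U = sqrt(45146) (U = sqrt((-207)**2 + 2297) = sqrt(42849 + 2297) = sqrt(45146) ≈ 212.48)
1/(47*(-191) + U) = 1/(47*(-191) + sqrt(45146)) = 1/(-8977 + sqrt(45146))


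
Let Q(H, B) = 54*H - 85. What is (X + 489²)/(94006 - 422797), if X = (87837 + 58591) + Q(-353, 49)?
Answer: -122134/109597 ≈ -1.1144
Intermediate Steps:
Q(H, B) = -85 + 54*H
X = 127281 (X = (87837 + 58591) + (-85 + 54*(-353)) = 146428 + (-85 - 19062) = 146428 - 19147 = 127281)
(X + 489²)/(94006 - 422797) = (127281 + 489²)/(94006 - 422797) = (127281 + 239121)/(-328791) = 366402*(-1/328791) = -122134/109597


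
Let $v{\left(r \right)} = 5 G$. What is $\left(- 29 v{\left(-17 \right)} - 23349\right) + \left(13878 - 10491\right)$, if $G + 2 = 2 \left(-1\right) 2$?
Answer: $-19092$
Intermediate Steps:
$G = -6$ ($G = -2 + 2 \left(-1\right) 2 = -2 - 4 = -6$)
$v{\left(r \right)} = -30$ ($v{\left(r \right)} = 5 \left(-6\right) = -30$)
$\left(- 29 v{\left(-17 \right)} - 23349\right) + \left(13878 - 10491\right) = \left(\left(-29\right) \left(-30\right) - 23349\right) + \left(13878 - 10491\right) = \left(870 - 23349\right) + \left(13878 - 10491\right) = -22479 + 3387 = -19092$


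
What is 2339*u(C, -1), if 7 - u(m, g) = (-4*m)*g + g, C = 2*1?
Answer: 0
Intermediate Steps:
C = 2
u(m, g) = 7 - g + 4*g*m (u(m, g) = 7 - ((-4*m)*g + g) = 7 - (-4*g*m + g) = 7 - (g - 4*g*m) = 7 + (-g + 4*g*m) = 7 - g + 4*g*m)
2339*u(C, -1) = 2339*(7 - 1*(-1) + 4*(-1)*2) = 2339*(7 + 1 - 8) = 2339*0 = 0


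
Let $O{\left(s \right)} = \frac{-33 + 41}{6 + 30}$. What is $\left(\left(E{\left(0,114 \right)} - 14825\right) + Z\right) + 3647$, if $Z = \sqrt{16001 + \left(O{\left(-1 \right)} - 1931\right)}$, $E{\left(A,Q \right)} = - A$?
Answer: $-11178 + \frac{2 \sqrt{31658}}{3} \approx -11059.0$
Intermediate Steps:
$O{\left(s \right)} = \frac{2}{9}$ ($O{\left(s \right)} = \frac{8}{36} = 8 \cdot \frac{1}{36} = \frac{2}{9}$)
$Z = \frac{2 \sqrt{31658}}{3}$ ($Z = \sqrt{16001 + \left(\frac{2}{9} - 1931\right)} = \sqrt{16001 - \frac{17377}{9}} = \sqrt{\frac{126632}{9}} = \frac{2 \sqrt{31658}}{3} \approx 118.62$)
$\left(\left(E{\left(0,114 \right)} - 14825\right) + Z\right) + 3647 = \left(\left(\left(-1\right) 0 - 14825\right) + \frac{2 \sqrt{31658}}{3}\right) + 3647 = \left(\left(0 - 14825\right) + \frac{2 \sqrt{31658}}{3}\right) + 3647 = \left(-14825 + \frac{2 \sqrt{31658}}{3}\right) + 3647 = -11178 + \frac{2 \sqrt{31658}}{3}$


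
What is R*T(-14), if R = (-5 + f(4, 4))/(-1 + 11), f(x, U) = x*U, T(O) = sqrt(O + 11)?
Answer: 11*I*sqrt(3)/10 ≈ 1.9053*I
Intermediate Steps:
T(O) = sqrt(11 + O)
f(x, U) = U*x
R = 11/10 (R = (-5 + 4*4)/(-1 + 11) = (-5 + 16)/10 = 11*(1/10) = 11/10 ≈ 1.1000)
R*T(-14) = 11*sqrt(11 - 14)/10 = 11*sqrt(-3)/10 = 11*(I*sqrt(3))/10 = 11*I*sqrt(3)/10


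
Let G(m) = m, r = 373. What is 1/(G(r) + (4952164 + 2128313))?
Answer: 1/7080850 ≈ 1.4123e-7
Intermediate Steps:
1/(G(r) + (4952164 + 2128313)) = 1/(373 + (4952164 + 2128313)) = 1/(373 + 7080477) = 1/7080850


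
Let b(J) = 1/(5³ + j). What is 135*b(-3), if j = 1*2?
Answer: 135/127 ≈ 1.0630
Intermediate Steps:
j = 2
b(J) = 1/127 (b(J) = 1/(5³ + 2) = 1/(125 + 2) = 1/127)
135*b(-3) = 135*(1/127) = 135/127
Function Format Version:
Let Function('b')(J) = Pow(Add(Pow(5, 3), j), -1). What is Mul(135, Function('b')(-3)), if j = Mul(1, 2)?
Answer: Rational(135, 127) ≈ 1.0630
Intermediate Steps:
j = 2
Function('b')(J) = Rational(1, 127) (Function('b')(J) = Pow(Add(Pow(5, 3), 2), -1) = Pow(Add(125, 2), -1) = Pow(127, -1) = Rational(1, 127))
Mul(135, Function('b')(-3)) = Mul(135, Rational(1, 127)) = Rational(135, 127)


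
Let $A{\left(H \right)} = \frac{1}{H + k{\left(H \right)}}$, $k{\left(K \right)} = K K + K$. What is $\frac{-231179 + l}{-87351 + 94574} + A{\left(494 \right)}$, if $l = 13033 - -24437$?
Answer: $- \frac{1531075703}{57090592} \approx -26.818$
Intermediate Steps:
$l = 37470$ ($l = 13033 + 24437 = 37470$)
$k{\left(K \right)} = K + K^{2}$ ($k{\left(K \right)} = K^{2} + K = K + K^{2}$)
$A{\left(H \right)} = \frac{1}{H + H \left(1 + H\right)}$
$\frac{-231179 + l}{-87351 + 94574} + A{\left(494 \right)} = \frac{-231179 + 37470}{-87351 + 94574} + \frac{1}{494 \left(2 + 494\right)} = - \frac{193709}{7223} + \frac{1}{494 \cdot 496} = \left(-193709\right) \frac{1}{7223} + \frac{1}{494} \cdot \frac{1}{496} = - \frac{193709}{7223} + \frac{1}{245024} = - \frac{1531075703}{57090592}$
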